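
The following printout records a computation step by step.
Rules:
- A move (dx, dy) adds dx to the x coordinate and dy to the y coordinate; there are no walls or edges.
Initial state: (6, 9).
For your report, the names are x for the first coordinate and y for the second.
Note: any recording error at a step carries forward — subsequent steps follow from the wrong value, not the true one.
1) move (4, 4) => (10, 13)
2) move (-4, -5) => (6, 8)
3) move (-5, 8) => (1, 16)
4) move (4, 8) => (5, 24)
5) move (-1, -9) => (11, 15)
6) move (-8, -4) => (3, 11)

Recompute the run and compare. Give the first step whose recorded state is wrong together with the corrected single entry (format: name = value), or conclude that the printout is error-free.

step 5, x = 4

1. x = 6 + (4) = 10, y = 9 + (4) = 13 (no discrepancy)
2. x = 10 + (-4) = 6, y = 13 + (-5) = 8 (checks out)
3. x = 6 + (-5) = 1, y = 8 + (8) = 16 (confirmed correct)
4. x = 1 + (4) = 5, y = 16 + (8) = 24 (matches)
5. x = 5 + (-1) = 4, y = 24 + (-9) = 15 (first mismatch against the printout)
Step 5 is the first one off; corrected, x = 4.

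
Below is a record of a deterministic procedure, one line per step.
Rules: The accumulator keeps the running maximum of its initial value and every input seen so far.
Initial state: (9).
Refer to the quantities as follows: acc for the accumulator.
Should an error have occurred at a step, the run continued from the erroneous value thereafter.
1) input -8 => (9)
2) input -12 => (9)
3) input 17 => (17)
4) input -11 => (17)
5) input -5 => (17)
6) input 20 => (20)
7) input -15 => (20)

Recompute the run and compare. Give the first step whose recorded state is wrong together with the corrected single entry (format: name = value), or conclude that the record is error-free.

no error

Recomputing the run from the initial state:
step 1: acc = 9
step 2: acc = 9
step 3: acc = 17
step 4: acc = 17
step 5: acc = 17
step 6: acc = 20
step 7: acc = 20
This matches the record at every step.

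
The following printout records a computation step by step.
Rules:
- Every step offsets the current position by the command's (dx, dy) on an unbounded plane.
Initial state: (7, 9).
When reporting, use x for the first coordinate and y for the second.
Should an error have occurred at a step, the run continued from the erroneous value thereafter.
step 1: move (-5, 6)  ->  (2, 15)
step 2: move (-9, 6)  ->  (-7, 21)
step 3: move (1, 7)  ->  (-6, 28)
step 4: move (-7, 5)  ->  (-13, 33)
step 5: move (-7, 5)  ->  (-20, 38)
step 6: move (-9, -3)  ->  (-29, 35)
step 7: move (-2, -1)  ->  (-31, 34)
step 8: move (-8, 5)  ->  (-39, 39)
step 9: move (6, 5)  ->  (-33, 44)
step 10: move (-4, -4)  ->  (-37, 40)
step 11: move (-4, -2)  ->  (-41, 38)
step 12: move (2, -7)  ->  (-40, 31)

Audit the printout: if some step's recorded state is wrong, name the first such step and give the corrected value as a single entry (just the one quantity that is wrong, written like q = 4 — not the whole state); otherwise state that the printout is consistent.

Recomputing the run from the initial state:
step 1: x = 2, y = 15
step 2: x = -7, y = 21
step 3: x = -6, y = 28
step 4: x = -13, y = 33
step 5: x = -20, y = 38
step 6: x = -29, y = 35
step 7: x = -31, y = 34
step 8: x = -39, y = 39
step 9: x = -33, y = 44
step 10: x = -37, y = 40
step 11: x = -41, y = 38
step 12: x = -39, y = 31
The first disagreement with the printout is at step 12, where the value should be x = -39.

step 12, x = -39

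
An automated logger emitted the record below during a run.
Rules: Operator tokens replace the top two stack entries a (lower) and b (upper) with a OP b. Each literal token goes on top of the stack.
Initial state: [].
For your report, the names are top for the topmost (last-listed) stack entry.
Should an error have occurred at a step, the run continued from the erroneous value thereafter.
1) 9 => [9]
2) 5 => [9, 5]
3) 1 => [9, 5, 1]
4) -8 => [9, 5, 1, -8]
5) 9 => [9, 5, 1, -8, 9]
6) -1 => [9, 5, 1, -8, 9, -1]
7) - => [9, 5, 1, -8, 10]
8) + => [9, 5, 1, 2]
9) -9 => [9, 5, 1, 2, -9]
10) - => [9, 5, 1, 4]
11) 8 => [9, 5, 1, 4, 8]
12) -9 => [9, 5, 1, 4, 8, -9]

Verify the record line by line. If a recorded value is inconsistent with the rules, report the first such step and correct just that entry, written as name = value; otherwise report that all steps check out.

step 10, top = 11

1. push 9: top = 9 (same as recorded)
2. push 5: top = 5 (confirmed correct)
3. push 1: top = 1 (verified)
4. push -8: top = -8 (confirmed correct)
5. push 9: top = 9 (in agreement)
6. push -1: top = -1 (no discrepancy)
7. 9 - -1 = 10 (verified)
8. -8 + 10 = 2 (consistent with the record)
9. push -9: top = -9 (agrees with the record)
10. 2 - -9 = 11 (the record disagrees here)
Conclusion: step 10 carries the first error; the entry should be top = 11.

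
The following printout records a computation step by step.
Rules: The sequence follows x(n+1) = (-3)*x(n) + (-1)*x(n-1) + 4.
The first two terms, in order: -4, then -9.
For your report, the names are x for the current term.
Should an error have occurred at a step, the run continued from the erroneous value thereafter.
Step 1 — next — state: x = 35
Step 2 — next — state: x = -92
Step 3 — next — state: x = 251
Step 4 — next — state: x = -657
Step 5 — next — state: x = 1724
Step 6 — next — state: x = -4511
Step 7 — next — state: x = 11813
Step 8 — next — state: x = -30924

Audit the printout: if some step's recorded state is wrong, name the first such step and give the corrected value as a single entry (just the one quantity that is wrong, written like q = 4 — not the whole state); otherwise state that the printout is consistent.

step 3, x = 245

Step 1: x = -3*(-9) + (-1)*(-4) + (4) = 35 — in agreement.
Step 2: x = -3*(35) + (-1)*(-9) + (4) = -92 — no discrepancy.
Step 3: x = -3*(-92) + (-1)*(35) + (4) = 245 — the recorded entry deviates here.
Step 3 is the first one off; corrected, x = 245.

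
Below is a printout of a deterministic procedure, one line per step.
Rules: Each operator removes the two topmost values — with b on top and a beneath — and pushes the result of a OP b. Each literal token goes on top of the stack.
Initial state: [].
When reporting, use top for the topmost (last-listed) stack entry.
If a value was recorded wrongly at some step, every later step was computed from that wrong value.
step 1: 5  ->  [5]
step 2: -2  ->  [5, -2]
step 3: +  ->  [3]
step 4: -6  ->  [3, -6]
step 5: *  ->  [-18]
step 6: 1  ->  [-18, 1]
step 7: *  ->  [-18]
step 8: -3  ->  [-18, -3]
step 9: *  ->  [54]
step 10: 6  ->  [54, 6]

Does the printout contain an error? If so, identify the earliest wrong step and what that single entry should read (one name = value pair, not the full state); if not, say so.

no error

1. push 5: top = 5 (consistent with the printout)
2. push -2: top = -2 (no discrepancy)
3. 5 + -2 = 3 (exactly as logged)
4. push -6: top = -6 (verified)
5. 3 * -6 = -18 (no discrepancy)
6. push 1: top = 1 (checks out)
7. -18 * 1 = -18 (no discrepancy)
8. push -3: top = -3 (verified)
9. -18 * -3 = 54 (no discrepancy)
10. push 6: top = 6 (checks out)
Every step is consistent.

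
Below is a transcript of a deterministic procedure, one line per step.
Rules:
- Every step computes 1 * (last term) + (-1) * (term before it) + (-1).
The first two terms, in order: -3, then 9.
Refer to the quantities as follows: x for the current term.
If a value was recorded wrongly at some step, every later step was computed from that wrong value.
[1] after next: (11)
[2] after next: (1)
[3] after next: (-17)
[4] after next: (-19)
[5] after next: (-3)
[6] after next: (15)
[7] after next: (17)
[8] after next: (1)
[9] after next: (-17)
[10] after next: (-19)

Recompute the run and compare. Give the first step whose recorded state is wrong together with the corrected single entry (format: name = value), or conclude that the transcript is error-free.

Step 1: x = 1*(9) + (-1)*(-3) + (-1) = 11 — checks out.
Step 2: x = 1*(11) + (-1)*(9) + (-1) = 1 — checks out.
Step 3: x = 1*(1) + (-1)*(11) + (-1) = -11 — the transcript disagrees here.
Conclusion: step 3 carries the first error; the entry should be x = -11.

step 3, x = -11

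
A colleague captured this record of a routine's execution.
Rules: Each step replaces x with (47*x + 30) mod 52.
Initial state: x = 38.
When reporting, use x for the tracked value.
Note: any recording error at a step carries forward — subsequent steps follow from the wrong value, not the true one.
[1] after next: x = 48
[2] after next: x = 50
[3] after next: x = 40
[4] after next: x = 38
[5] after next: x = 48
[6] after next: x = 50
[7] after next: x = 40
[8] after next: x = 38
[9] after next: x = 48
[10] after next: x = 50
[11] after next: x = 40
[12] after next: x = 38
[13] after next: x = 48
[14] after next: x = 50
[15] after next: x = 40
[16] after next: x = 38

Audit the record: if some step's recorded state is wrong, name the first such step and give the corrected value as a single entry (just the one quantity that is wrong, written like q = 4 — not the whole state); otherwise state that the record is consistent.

no error

Recomputing the run from the initial state:
step 1: x = 48
step 2: x = 50
step 3: x = 40
step 4: x = 38
step 5: x = 48
step 6: x = 50
step 7: x = 40
step 8: x = 38
step 9: x = 48
step 10: x = 50
step 11: x = 40
step 12: x = 38
step 13: x = 48
step 14: x = 50
step 15: x = 40
step 16: x = 38
This matches the record at every step.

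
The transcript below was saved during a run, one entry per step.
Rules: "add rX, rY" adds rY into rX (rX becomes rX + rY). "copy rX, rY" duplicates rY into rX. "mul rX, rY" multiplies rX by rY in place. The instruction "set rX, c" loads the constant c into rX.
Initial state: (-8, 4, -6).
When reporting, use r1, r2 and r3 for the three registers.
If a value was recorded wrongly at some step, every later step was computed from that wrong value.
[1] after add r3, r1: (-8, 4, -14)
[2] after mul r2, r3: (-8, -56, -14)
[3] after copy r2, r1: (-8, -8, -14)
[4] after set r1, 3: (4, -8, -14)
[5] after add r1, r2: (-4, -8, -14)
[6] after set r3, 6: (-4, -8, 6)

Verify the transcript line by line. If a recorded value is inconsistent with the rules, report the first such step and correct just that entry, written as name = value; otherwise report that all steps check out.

step 4, r1 = 3

Step 1: r3 = -6 + -8 = -14 — consistent with the transcript.
Step 2: r2 = 4 * -14 = -56 — same as recorded.
Step 3: r2 = -8 — exactly as logged.
Step 4: r1 = 3 — the recorded entry deviates here.
First incorrect step: 4; the correct value is r1 = 3.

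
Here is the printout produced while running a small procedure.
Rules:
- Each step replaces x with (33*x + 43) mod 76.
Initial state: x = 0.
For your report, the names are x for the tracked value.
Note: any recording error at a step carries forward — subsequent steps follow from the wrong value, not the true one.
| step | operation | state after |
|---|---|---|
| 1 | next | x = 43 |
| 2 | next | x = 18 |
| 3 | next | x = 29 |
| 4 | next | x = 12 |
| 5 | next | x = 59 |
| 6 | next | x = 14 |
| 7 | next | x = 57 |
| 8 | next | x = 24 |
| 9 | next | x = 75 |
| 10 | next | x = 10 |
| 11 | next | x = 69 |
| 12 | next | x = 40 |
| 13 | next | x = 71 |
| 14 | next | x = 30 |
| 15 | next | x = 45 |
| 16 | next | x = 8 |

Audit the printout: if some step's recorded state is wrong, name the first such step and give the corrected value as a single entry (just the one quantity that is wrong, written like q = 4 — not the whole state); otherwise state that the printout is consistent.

step 7, x = 49

Step 1: x = (33*0 + 43) mod 76 = 43 — checks out.
Step 2: x = (33*43 + 43) mod 76 = 18 — same as recorded.
Step 3: x = (33*18 + 43) mod 76 = 29 — in agreement.
Step 4: x = (33*29 + 43) mod 76 = 12 — no discrepancy.
Step 5: x = (33*12 + 43) mod 76 = 59 — in agreement.
Step 6: x = (33*59 + 43) mod 76 = 14 — matches.
Step 7: x = (33*14 + 43) mod 76 = 49 — a discrepancy with the printout.
First incorrect step: 7; the correct value is x = 49.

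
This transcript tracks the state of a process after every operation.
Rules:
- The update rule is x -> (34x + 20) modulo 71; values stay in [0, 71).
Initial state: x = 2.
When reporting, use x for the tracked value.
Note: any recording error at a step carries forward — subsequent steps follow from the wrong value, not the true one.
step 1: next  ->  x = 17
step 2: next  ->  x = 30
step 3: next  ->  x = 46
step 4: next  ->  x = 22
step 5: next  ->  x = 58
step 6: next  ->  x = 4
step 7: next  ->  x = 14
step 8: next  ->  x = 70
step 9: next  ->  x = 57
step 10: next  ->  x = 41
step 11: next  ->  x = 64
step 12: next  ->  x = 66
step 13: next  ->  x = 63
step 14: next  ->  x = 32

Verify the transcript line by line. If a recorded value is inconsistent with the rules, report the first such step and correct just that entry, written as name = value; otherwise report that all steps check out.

step 11, x = 65

step 1: x = (34*2 + 20) mod 71 = 17 -> same as recorded
step 2: x = (34*17 + 20) mod 71 = 30 -> no discrepancy
step 3: x = (34*30 + 20) mod 71 = 46 -> verified
step 4: x = (34*46 + 20) mod 71 = 22 -> matches
step 5: x = (34*22 + 20) mod 71 = 58 -> checks out
step 6: x = (34*58 + 20) mod 71 = 4 -> verified
step 7: x = (34*4 + 20) mod 71 = 14 -> agrees with the transcript
step 8: x = (34*14 + 20) mod 71 = 70 -> verified
step 9: x = (34*70 + 20) mod 71 = 57 -> consistent with the transcript
step 10: x = (34*57 + 20) mod 71 = 41 -> confirmed correct
step 11: x = (34*41 + 20) mod 71 = 65 -> not what was recorded
First incorrect step: 11; the correct value is x = 65.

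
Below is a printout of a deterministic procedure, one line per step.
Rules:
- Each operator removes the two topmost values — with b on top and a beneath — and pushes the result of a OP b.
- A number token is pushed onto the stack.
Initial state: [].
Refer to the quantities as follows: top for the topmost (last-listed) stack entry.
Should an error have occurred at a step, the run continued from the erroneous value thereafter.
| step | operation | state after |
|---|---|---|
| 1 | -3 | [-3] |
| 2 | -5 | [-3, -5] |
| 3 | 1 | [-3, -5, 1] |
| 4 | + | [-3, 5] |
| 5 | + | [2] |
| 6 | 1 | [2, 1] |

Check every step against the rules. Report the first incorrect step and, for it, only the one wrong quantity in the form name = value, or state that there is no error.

step 4, top = -4

1. push -3: top = -3 (confirmed correct)
2. push -5: top = -5 (matches)
3. push 1: top = 1 (agrees with the printout)
4. -5 + 1 = -4 (not what was recorded)
Conclusion: step 4 carries the first error; the entry should be top = -4.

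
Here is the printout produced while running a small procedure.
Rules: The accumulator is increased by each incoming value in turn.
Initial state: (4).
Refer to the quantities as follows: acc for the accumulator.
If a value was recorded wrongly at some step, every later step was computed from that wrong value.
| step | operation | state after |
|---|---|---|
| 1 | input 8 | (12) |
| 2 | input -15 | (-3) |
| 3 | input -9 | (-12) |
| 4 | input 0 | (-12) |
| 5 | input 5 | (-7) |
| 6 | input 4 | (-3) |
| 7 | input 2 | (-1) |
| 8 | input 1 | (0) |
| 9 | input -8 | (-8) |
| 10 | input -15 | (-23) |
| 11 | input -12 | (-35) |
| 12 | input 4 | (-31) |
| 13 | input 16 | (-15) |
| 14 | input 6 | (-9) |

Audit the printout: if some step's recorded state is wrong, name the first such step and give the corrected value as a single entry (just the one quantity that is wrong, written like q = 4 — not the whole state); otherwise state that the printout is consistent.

no error

Step 1: acc = 4 + 8 = 12 — in agreement.
Step 2: acc = 12 + -15 = -3 — exactly as logged.
Step 3: acc = -3 + -9 = -12 — exactly as logged.
Step 4: acc = -12 + 0 = -12 — confirmed correct.
Step 5: acc = -12 + 5 = -7 — confirmed correct.
Step 6: acc = -7 + 4 = -3 — agrees with the printout.
Step 7: acc = -3 + 2 = -1 — consistent with the printout.
Step 8: acc = -1 + 1 = 0 — no discrepancy.
Step 9: acc = 0 + -8 = -8 — same as recorded.
Step 10: acc = -8 + -15 = -23 — matches.
Step 11: acc = -23 + -12 = -35 — in agreement.
Step 12: acc = -35 + 4 = -31 — verified.
Step 13: acc = -31 + 16 = -15 — matches.
Step 14: acc = -15 + 6 = -9 — exactly as logged.
The whole run recomputes cleanly — no discrepancies.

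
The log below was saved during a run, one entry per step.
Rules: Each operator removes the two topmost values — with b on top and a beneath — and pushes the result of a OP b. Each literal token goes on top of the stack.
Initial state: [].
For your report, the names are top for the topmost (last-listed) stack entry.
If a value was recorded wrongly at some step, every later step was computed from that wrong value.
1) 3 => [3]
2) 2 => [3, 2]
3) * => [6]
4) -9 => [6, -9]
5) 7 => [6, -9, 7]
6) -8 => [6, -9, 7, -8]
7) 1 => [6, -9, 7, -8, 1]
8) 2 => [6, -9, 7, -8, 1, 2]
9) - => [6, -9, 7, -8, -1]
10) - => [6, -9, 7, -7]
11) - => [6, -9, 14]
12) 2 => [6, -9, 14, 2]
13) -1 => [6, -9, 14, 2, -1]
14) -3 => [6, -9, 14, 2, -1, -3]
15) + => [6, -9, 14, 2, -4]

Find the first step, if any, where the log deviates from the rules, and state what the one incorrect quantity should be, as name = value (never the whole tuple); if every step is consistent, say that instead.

Recomputing the run from the initial state:
step 1: [3]
step 2: [3, 2]
step 3: [6]
step 4: [6, -9]
step 5: [6, -9, 7]
step 6: [6, -9, 7, -8]
step 7: [6, -9, 7, -8, 1]
step 8: [6, -9, 7, -8, 1, 2]
step 9: [6, -9, 7, -8, -1]
step 10: [6, -9, 7, -7]
step 11: [6, -9, 14]
step 12: [6, -9, 14, 2]
step 13: [6, -9, 14, 2, -1]
step 14: [6, -9, 14, 2, -1, -3]
step 15: [6, -9, 14, 2, -4]
This matches the log at every step.

no error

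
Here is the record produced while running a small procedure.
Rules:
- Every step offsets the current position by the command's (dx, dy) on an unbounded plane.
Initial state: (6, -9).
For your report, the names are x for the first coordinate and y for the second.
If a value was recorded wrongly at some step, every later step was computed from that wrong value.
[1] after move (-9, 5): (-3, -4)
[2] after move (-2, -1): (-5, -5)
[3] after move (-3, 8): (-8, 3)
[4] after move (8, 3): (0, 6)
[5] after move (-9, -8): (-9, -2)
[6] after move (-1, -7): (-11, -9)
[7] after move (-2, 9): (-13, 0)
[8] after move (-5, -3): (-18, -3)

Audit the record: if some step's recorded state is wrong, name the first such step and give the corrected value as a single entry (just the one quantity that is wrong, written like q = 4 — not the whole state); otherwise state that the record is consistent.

step 6, x = -10

1. x = 6 + (-9) = -3, y = -9 + (5) = -4 (no discrepancy)
2. x = -3 + (-2) = -5, y = -4 + (-1) = -5 (checks out)
3. x = -5 + (-3) = -8, y = -5 + (8) = 3 (verified)
4. x = -8 + (8) = 0, y = 3 + (3) = 6 (exactly as logged)
5. x = 0 + (-9) = -9, y = 6 + (-8) = -2 (in agreement)
6. x = -9 + (-1) = -10, y = -2 + (-7) = -9 (the entry is off here)
The earliest wrong entry is at step 6: it should read x = -10.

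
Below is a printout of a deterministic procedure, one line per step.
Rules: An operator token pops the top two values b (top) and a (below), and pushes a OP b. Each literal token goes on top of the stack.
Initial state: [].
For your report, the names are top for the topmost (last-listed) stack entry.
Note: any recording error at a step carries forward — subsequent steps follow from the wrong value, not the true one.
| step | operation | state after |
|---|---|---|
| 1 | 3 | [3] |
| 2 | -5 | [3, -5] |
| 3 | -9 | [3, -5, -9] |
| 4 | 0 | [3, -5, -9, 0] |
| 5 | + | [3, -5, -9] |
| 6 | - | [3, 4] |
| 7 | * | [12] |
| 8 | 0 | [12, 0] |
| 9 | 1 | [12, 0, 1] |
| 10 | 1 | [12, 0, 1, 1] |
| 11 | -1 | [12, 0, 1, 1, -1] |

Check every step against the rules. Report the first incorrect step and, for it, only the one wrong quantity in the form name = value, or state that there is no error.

no error

1. push 3: top = 3 (no discrepancy)
2. push -5: top = -5 (verified)
3. push -9: top = -9 (exactly as logged)
4. push 0: top = 0 (exactly as logged)
5. -9 + 0 = -9 (exactly as logged)
6. -5 - -9 = 4 (matches)
7. 3 * 4 = 12 (no discrepancy)
8. push 0: top = 0 (consistent with the printout)
9. push 1: top = 1 (agrees with the printout)
10. push 1: top = 1 (in agreement)
11. push -1: top = -1 (confirmed correct)
Nothing is out of place; the run is error-free.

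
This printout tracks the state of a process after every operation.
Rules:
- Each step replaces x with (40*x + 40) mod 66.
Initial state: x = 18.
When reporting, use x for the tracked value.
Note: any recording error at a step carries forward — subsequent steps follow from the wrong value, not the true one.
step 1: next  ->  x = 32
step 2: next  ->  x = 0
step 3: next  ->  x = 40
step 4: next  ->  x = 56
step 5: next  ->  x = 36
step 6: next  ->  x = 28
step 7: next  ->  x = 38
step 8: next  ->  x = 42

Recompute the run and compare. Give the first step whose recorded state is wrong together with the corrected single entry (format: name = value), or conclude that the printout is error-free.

step 1, x = 34

1. x = (40*18 + 40) mod 66 = 34 (the entry is off here)
Step 1 is the first one off; corrected, x = 34.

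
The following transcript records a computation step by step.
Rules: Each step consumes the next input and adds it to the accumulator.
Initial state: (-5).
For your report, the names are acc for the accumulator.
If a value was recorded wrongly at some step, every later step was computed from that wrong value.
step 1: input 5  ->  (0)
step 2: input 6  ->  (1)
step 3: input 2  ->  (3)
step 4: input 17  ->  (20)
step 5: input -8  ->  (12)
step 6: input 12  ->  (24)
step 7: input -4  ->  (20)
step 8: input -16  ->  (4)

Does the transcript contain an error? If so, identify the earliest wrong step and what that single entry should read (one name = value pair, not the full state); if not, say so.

Recomputing the run from the initial state:
step 1: acc = 0
step 2: acc = 6
step 3: acc = 8
step 4: acc = 25
step 5: acc = 17
step 6: acc = 29
step 7: acc = 25
step 8: acc = 9
The first disagreement with the transcript is at step 2, where the value should be acc = 6.

step 2, acc = 6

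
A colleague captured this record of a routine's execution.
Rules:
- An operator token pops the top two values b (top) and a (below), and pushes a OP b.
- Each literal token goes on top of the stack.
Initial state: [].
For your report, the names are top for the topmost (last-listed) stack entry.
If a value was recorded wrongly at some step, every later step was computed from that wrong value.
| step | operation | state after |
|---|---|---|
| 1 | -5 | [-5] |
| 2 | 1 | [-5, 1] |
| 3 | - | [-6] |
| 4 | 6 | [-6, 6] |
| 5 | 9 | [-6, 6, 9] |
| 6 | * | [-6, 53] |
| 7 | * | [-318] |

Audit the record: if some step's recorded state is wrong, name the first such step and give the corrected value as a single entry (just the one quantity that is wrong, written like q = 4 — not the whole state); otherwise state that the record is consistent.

Recomputing the run from the initial state:
step 1: [-5]
step 2: [-5, 1]
step 3: [-6]
step 4: [-6, 6]
step 5: [-6, 6, 9]
step 6: [-6, 54]
step 7: [-324]
The first disagreement with the record is at step 6, where the value should be top = 54.

step 6, top = 54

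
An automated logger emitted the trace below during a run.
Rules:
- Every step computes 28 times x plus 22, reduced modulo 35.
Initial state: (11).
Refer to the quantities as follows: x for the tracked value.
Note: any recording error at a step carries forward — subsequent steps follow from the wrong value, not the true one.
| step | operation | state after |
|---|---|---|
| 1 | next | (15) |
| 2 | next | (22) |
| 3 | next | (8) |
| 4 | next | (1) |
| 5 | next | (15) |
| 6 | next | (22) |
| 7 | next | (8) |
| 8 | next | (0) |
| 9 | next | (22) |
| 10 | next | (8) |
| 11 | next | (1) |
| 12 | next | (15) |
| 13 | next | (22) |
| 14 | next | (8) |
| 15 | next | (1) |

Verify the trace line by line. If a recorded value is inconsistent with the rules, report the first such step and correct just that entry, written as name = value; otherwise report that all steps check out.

Recomputing the run from the initial state:
step 1: x = 15
step 2: x = 22
step 3: x = 8
step 4: x = 1
step 5: x = 15
step 6: x = 22
step 7: x = 8
step 8: x = 1
step 9: x = 15
step 10: x = 22
step 11: x = 8
step 12: x = 1
step 13: x = 15
step 14: x = 22
step 15: x = 8
The first disagreement with the trace is at step 8, where the value should be x = 1.

step 8, x = 1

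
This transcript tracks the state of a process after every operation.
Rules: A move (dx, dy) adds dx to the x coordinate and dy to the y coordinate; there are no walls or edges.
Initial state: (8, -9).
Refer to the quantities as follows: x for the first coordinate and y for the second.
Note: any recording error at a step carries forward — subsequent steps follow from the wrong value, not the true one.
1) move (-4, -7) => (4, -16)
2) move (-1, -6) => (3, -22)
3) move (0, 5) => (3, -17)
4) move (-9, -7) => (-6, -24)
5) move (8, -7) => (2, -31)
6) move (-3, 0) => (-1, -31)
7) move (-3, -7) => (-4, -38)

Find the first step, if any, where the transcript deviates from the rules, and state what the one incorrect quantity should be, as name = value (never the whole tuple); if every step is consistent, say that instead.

1. x = 8 + (-4) = 4, y = -9 + (-7) = -16 (same as recorded)
2. x = 4 + (-1) = 3, y = -16 + (-6) = -22 (no discrepancy)
3. x = 3 + (0) = 3, y = -22 + (5) = -17 (checks out)
4. x = 3 + (-9) = -6, y = -17 + (-7) = -24 (agrees with the transcript)
5. x = -6 + (8) = 2, y = -24 + (-7) = -31 (in agreement)
6. x = 2 + (-3) = -1, y = -31 + (0) = -31 (matches)
7. x = -1 + (-3) = -4, y = -31 + (-7) = -38 (in agreement)
No step deviates from the rules.

no error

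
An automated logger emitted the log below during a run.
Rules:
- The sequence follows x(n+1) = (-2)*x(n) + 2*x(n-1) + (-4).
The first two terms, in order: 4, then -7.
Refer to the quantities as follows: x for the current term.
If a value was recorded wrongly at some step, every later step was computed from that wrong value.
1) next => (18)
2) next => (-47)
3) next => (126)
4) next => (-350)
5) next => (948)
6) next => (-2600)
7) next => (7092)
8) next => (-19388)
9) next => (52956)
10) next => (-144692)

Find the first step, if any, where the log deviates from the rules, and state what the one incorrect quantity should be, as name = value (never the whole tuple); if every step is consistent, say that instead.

step 2, x = -54

step 1: x = -2*(-7) + (2)*(4) + (-4) = 18 -> agrees with the log
step 2: x = -2*(18) + (2)*(-7) + (-4) = -54 -> first mismatch against the log
The audit stops at step 2: the recorded entry is wrong and should be x = -54.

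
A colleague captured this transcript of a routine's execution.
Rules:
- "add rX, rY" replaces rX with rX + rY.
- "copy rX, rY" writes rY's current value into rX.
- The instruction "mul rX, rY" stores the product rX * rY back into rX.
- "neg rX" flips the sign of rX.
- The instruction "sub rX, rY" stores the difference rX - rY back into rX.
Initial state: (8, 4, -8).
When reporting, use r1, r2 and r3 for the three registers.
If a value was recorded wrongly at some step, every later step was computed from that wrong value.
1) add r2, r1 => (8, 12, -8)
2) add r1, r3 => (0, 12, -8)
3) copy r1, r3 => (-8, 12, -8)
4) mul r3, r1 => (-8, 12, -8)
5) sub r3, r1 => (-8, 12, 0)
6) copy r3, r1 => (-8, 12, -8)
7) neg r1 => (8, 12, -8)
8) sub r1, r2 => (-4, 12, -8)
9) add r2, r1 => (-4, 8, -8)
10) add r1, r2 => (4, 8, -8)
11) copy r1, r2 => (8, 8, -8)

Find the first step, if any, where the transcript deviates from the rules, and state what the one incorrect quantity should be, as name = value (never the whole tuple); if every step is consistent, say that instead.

step 4, r3 = 64

Recomputing the run from the initial state:
step 1: r1 = 8, r2 = 12, r3 = -8
step 2: r1 = 0, r2 = 12, r3 = -8
step 3: r1 = -8, r2 = 12, r3 = -8
step 4: r1 = -8, r2 = 12, r3 = 64
step 5: r1 = -8, r2 = 12, r3 = 72
step 6: r1 = -8, r2 = 12, r3 = -8
step 7: r1 = 8, r2 = 12, r3 = -8
step 8: r1 = -4, r2 = 12, r3 = -8
step 9: r1 = -4, r2 = 8, r3 = -8
step 10: r1 = 4, r2 = 8, r3 = -8
step 11: r1 = 8, r2 = 8, r3 = -8
The first disagreement with the transcript is at step 4, where the value should be r3 = 64.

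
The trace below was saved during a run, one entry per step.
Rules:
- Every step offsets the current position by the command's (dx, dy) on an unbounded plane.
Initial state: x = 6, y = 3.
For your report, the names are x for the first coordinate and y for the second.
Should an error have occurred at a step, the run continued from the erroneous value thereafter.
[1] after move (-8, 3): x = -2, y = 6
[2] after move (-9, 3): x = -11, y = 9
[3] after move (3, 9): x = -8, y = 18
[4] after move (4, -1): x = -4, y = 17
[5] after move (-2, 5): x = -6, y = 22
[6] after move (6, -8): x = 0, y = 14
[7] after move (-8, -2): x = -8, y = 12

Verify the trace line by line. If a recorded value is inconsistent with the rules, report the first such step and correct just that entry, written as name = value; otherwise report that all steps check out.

no error

Recomputing the run from the initial state:
step 1: x = -2, y = 6
step 2: x = -11, y = 9
step 3: x = -8, y = 18
step 4: x = -4, y = 17
step 5: x = -6, y = 22
step 6: x = 0, y = 14
step 7: x = -8, y = 12
This matches the trace at every step.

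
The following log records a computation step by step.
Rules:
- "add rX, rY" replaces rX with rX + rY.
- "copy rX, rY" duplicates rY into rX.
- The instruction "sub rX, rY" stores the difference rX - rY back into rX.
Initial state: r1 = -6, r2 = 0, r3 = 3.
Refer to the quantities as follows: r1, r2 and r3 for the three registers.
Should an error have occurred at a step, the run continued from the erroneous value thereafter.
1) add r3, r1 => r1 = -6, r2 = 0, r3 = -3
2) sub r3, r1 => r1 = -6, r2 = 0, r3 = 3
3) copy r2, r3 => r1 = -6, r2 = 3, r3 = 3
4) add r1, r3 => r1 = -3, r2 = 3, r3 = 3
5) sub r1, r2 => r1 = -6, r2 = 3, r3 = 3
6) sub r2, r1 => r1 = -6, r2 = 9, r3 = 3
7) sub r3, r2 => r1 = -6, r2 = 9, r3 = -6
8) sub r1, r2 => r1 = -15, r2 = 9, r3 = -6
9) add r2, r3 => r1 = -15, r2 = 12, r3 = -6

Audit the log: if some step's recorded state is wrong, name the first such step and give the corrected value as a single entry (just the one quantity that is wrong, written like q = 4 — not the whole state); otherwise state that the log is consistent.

step 9, r2 = 3

step 1: r3 = 3 + -6 = -3 -> confirmed correct
step 2: r3 = -3 - -6 = 3 -> same as recorded
step 3: r2 = 3 -> exactly as logged
step 4: r1 = -6 + 3 = -3 -> exactly as logged
step 5: r1 = -3 - 3 = -6 -> verified
step 6: r2 = 3 - -6 = 9 -> checks out
step 7: r3 = 3 - 9 = -6 -> checks out
step 8: r1 = -6 - 9 = -15 -> agrees with the log
step 9: r2 = 9 + -6 = 3 -> the entry is off here
The earliest wrong entry is at step 9: it should read r2 = 3.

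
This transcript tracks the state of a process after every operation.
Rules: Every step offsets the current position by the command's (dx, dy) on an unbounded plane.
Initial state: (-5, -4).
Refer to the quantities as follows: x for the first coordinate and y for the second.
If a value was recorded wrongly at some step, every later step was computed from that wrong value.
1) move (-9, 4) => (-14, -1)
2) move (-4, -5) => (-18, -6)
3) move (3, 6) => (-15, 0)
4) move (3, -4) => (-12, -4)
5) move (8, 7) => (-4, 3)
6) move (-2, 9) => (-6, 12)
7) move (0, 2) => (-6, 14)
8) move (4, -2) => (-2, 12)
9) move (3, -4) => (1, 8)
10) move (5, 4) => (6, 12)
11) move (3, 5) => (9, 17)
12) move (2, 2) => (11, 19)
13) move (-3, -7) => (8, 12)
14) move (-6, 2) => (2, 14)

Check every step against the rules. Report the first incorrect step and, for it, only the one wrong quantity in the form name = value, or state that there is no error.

step 1: x = -5 + (-9) = -14, y = -4 + (4) = 0 -> first mismatch against the transcript
Step 1 is the first one off; corrected, y = 0.

step 1, y = 0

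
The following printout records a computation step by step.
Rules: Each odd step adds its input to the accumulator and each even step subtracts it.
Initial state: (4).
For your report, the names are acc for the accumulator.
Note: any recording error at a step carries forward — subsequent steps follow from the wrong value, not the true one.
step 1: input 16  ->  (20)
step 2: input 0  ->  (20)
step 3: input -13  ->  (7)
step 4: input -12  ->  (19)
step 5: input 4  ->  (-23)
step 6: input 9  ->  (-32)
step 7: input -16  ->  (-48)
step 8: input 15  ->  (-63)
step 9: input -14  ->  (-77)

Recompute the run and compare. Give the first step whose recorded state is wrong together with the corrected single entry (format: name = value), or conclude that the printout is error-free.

step 5, acc = 23

Recomputing the run from the initial state:
step 1: acc = 20
step 2: acc = 20
step 3: acc = 7
step 4: acc = 19
step 5: acc = 23
step 6: acc = 14
step 7: acc = -2
step 8: acc = -17
step 9: acc = -31
The first disagreement with the printout is at step 5, where the value should be acc = 23.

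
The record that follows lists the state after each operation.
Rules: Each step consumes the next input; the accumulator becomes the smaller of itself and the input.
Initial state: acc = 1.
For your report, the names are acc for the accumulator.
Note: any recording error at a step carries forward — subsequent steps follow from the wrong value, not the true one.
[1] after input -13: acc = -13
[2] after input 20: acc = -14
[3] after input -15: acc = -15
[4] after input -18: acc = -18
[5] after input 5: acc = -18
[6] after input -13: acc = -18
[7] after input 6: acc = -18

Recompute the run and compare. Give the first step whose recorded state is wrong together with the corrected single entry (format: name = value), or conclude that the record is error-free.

Recomputing the run from the initial state:
step 1: acc = -13
step 2: acc = -13
step 3: acc = -15
step 4: acc = -18
step 5: acc = -18
step 6: acc = -18
step 7: acc = -18
The first disagreement with the record is at step 2, where the value should be acc = -13.

step 2, acc = -13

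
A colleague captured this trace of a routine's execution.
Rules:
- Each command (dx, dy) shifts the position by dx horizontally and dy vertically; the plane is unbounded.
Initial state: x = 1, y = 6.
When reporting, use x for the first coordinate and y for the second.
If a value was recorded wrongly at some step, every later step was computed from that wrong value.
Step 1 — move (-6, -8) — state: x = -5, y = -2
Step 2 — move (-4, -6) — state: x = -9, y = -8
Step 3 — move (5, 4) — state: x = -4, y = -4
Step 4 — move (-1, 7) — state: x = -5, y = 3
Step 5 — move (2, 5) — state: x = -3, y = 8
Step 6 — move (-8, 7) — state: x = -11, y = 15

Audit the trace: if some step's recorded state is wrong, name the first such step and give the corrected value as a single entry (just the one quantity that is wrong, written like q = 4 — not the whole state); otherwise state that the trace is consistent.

no error

1. x = 1 + (-6) = -5, y = 6 + (-8) = -2 (no discrepancy)
2. x = -5 + (-4) = -9, y = -2 + (-6) = -8 (agrees with the trace)
3. x = -9 + (5) = -4, y = -8 + (4) = -4 (no discrepancy)
4. x = -4 + (-1) = -5, y = -4 + (7) = 3 (verified)
5. x = -5 + (2) = -3, y = 3 + (5) = 8 (verified)
6. x = -3 + (-8) = -11, y = 8 + (7) = 15 (no discrepancy)
The recomputation confirms every line.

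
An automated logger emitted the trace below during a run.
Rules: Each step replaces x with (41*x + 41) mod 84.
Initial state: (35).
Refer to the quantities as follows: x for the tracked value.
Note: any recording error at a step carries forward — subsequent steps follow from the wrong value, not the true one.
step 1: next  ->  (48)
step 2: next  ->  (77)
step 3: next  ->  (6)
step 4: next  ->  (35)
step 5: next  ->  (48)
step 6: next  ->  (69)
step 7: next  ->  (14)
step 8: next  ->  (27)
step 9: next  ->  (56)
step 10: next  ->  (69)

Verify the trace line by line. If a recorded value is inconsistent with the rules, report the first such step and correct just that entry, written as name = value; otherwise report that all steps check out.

step 1: x = (41*35 + 41) mod 84 = 48 -> checks out
step 2: x = (41*48 + 41) mod 84 = 77 -> in agreement
step 3: x = (41*77 + 41) mod 84 = 6 -> in agreement
step 4: x = (41*6 + 41) mod 84 = 35 -> same as recorded
step 5: x = (41*35 + 41) mod 84 = 48 -> exactly as logged
step 6: x = (41*48 + 41) mod 84 = 77 -> this is not what the trace shows
First incorrect step: 6; the correct value is x = 77.

step 6, x = 77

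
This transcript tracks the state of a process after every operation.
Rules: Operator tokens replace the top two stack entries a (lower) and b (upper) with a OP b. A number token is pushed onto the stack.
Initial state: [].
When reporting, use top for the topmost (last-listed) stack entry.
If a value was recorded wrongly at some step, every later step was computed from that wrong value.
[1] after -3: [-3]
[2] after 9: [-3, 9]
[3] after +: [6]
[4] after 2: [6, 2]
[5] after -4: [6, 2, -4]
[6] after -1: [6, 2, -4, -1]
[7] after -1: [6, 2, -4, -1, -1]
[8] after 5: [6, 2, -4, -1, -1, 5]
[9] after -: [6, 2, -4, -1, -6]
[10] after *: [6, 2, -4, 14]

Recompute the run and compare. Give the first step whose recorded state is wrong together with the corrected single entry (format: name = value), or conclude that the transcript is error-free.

step 10, top = 6

step 1: push -3: top = -3 -> in agreement
step 2: push 9: top = 9 -> confirmed correct
step 3: -3 + 9 = 6 -> same as recorded
step 4: push 2: top = 2 -> exactly as logged
step 5: push -4: top = -4 -> matches
step 6: push -1: top = -1 -> in agreement
step 7: push -1: top = -1 -> verified
step 8: push 5: top = 5 -> verified
step 9: -1 - 5 = -6 -> verified
step 10: -1 * -6 = 6 -> the entry is off here
First incorrect step: 10; the correct value is top = 6.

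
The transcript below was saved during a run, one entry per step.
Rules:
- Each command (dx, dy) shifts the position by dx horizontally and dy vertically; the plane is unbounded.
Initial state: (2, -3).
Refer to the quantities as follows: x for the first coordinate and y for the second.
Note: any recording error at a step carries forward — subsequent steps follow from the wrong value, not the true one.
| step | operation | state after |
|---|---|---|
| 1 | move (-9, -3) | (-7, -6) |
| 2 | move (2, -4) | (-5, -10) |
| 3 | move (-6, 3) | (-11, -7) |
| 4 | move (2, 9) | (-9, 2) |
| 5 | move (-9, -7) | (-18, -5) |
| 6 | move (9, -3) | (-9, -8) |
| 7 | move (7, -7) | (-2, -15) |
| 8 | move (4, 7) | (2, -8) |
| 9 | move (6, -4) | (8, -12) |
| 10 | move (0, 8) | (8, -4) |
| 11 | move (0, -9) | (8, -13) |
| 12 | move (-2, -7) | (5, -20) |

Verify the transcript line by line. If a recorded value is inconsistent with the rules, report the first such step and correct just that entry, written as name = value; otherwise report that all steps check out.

1. x = 2 + (-9) = -7, y = -3 + (-3) = -6 (same as recorded)
2. x = -7 + (2) = -5, y = -6 + (-4) = -10 (in agreement)
3. x = -5 + (-6) = -11, y = -10 + (3) = -7 (same as recorded)
4. x = -11 + (2) = -9, y = -7 + (9) = 2 (exactly as logged)
5. x = -9 + (-9) = -18, y = 2 + (-7) = -5 (confirmed correct)
6. x = -18 + (9) = -9, y = -5 + (-3) = -8 (same as recorded)
7. x = -9 + (7) = -2, y = -8 + (-7) = -15 (agrees with the transcript)
8. x = -2 + (4) = 2, y = -15 + (7) = -8 (agrees with the transcript)
9. x = 2 + (6) = 8, y = -8 + (-4) = -12 (exactly as logged)
10. x = 8 + (0) = 8, y = -12 + (8) = -4 (in agreement)
11. x = 8 + (0) = 8, y = -4 + (-9) = -13 (no discrepancy)
12. x = 8 + (-2) = 6, y = -13 + (-7) = -20 (this is not what the transcript shows)
First incorrect step: 12; the correct value is x = 6.

step 12, x = 6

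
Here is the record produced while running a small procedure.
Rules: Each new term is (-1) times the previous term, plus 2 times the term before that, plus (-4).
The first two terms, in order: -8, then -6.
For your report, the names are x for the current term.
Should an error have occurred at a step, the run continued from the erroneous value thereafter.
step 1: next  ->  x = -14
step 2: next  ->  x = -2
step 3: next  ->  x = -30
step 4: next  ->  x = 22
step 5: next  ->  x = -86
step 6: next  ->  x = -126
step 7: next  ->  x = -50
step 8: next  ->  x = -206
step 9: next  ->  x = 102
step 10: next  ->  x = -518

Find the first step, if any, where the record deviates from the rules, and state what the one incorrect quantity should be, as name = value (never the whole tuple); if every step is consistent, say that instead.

step 6, x = 126

step 1: x = -1*(-6) + (2)*(-8) + (-4) = -14 -> in agreement
step 2: x = -1*(-14) + (2)*(-6) + (-4) = -2 -> verified
step 3: x = -1*(-2) + (2)*(-14) + (-4) = -30 -> consistent with the record
step 4: x = -1*(-30) + (2)*(-2) + (-4) = 22 -> no discrepancy
step 5: x = -1*(22) + (2)*(-30) + (-4) = -86 -> matches
step 6: x = -1*(-86) + (2)*(22) + (-4) = 126 -> this is not what the record shows
The earliest wrong entry is at step 6: it should read x = 126.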